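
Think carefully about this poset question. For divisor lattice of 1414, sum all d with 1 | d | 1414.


Interval [1,1414] in divisors of 1414: [1, 2, 7, 14, 101, 202, 707, 1414]
Sum = 2448


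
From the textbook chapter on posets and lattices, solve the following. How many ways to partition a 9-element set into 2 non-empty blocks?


S(n,k) = k*S(n-1,k) + S(n-1,k-1).
S(8,2) = 127, S(8,1) = 1
S(9,2) = 2*127 + 1 = 254 + 1
S(9,2) = 255


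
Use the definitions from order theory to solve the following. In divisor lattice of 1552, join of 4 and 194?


In a divisor lattice, join = lcm (least common multiple).
gcd(4,194) = 2
lcm(4,194) = 4*194/gcd = 776/2 = 388


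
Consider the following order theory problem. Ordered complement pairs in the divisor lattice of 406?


Complement pair (a,b): a meet b = bottom, a join b = top.
Here: gcd(a,b)=1 and lcm(a,b)=406, i.e. a*b=406 with a,b coprime.
Pairs found: (1,406), (2,203), (7,58), (14,29), ... (4 more)
Total ordered pairs: 8


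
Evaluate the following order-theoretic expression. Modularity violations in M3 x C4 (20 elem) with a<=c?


Modular law: if a <= c then a v (b ^ c) = (a v b) ^ c.
Check all triples (a,b,c) with a <= c among 20 elements.
This lattice is modular (diamonds M_m and their chain-products are modular).
Total violating triples: 0


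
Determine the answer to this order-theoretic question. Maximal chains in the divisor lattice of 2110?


A maximal chain goes from the minimum element to a maximal element via cover relations.
Counting all min-to-max paths in the cover graph.
Total maximal chains: 6


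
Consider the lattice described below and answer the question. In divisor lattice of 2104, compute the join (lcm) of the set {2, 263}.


In a divisor lattice, join = lcm (least common multiple).
Compute lcm iteratively: start with first element, then lcm(current, next).
Elements: [2, 263]
lcm(2,263) = 526
Final lcm = 526


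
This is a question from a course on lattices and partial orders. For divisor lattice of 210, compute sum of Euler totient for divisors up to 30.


Divisors of 210 up to 30: [1, 2, 3, 5, 6, 7, 10, 14, 15, 21, 30]
phi values: [1, 1, 2, 4, 2, 6, 4, 6, 8, 12, 8]
Sum = 54


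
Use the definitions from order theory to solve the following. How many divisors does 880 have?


Divisors of 880: [1, 2, 4, 5, 8, 10, 11, 16, 20, 22, 40, 44, 55, 80, 88, 110, 176, 220, 440, 880]
Count: 20


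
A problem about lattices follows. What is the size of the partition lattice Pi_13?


B(n) = number of set partitions of an n-element set.
B(n) satisfies the recurrence: B(n+1) = sum_k C(n,k)*B(k).
B(13) = 27644437


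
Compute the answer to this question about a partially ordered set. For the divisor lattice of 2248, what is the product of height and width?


Height = length of longest chain minus 1; width = size of largest antichain.
A maximum chain: 1 | 281 | 562 | 1124 | 2248  (height 4).
A maximum antichain: {2, 281}  (width 2).
Product = 4 * 2 = 8


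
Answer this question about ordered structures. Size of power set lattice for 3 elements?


Power set = 2^n.
2^3 = 8


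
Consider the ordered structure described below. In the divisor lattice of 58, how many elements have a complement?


An element a is complemented if some b has a meet b = bottom, a join b = top.
a is complemented iff gcd(a, n/a)=1, i.e. a is a unitary divisor of 58.
Complemented elements: 1, 2, 29, 58
Count: 4


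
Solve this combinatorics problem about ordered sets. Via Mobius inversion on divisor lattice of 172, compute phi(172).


phi(n) = n * prod_{p|n} (1 - 1/p).
Prime divisors of 172: [2, 43]
phi(172) = 172 * (1 - 1/2) * (1 - 1/43)
phi(172) = 84


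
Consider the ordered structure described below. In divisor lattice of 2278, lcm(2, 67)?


Join=lcm.
gcd(2,67)=1
lcm=134


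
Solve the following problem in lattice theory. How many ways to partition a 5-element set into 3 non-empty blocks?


S(n,k) = k*S(n-1,k) + S(n-1,k-1).
S(4,3) = 6, S(4,2) = 7
S(5,3) = 3*6 + 7 = 18 + 7
S(5,3) = 25


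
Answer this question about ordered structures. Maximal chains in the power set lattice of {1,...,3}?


A maximal chain goes from the minimum element to a maximal element via cover relations.
Counting all min-to-max paths in the cover graph.
Total maximal chains: 6


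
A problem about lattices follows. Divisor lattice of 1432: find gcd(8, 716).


In a divisor lattice, meet = gcd (greatest common divisor).
By Euclidean algorithm or factoring: gcd(8,716) = 4


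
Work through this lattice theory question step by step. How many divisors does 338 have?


Divisors of 338: [1, 2, 13, 26, 169, 338]
Count: 6


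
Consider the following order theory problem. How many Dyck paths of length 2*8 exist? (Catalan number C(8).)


C(n) = C(2n, n) / (n+1).
C(16, 8) = 12870
C(8) = 12870 / 9 = 1430


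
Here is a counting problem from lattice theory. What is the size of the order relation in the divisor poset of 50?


The order relation is {(a,b) : a <= b}, reflexive so it includes (a,a).
Examples: (1,1), (1,10), (1,2), (1,25), (1,5), ...
Total ordered pairs: 18


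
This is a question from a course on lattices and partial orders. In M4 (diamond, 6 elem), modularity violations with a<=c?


Modular law: if a <= c then a v (b ^ c) = (a v b) ^ c.
Check all triples (a,b,c) with a <= c among 6 elements.
This lattice is modular (diamonds M_m and their chain-products are modular).
Total violating triples: 0


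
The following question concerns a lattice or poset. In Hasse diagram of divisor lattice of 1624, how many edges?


A cover relation a -< b holds when a < b with no c strictly between.
Cover relations:
  1 -< 2
  1 -< 7
  1 -< 29
  2 -< 4
  2 -< 14
  2 -< 58
  4 -< 8
  4 -< 28
  ...20 more
Total: 28


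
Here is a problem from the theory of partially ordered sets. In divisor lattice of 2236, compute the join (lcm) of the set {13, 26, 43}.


In a divisor lattice, join = lcm (least common multiple).
Compute lcm iteratively: start with first element, then lcm(current, next).
Elements: [13, 26, 43]
lcm(13,26) = 26
lcm(26,43) = 1118
Final lcm = 1118


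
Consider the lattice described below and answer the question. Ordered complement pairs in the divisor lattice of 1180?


Complement pair (a,b): a meet b = bottom, a join b = top.
Here: gcd(a,b)=1 and lcm(a,b)=1180, i.e. a*b=1180 with a,b coprime.
Pairs found: (1,1180), (4,295), (5,236), (20,59), ... (4 more)
Total ordered pairs: 8


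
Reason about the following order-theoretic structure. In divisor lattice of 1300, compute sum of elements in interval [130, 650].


Interval [130,650] in divisors of 1300: [130, 650]
Sum = 780


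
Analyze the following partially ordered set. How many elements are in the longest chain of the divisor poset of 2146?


A chain is a totally ordered subset; we count the number of elements in a maximum chain.
Compute, for each element x, the size of the longest chain ending at x:
  1: 1
  2: 2
  29: 2
  37: 2
  58: 3
  74: 3
  ...
A maximum chain: 1 < 2 < 58 < 2146
Number of elements in the longest chain: 4


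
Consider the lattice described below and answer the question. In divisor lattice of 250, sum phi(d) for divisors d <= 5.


Divisors of 250 up to 5: [1, 2, 5]
phi values: [1, 1, 4]
Sum = 6


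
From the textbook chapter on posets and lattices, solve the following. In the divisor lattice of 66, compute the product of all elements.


Divisors of 66: [1, 2, 3, 6, 11, 22, 33, 66]
Product = n^(d(n)/2) = 66^(8/2)
Product = 18974736


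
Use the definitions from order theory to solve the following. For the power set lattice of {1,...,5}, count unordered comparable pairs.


A comparable pair {a,b} has a < b or b < a in the order.
Count unordered pairs where one element is strictly below the other.
Examples: {{},{1}}, {{},{2}}, {{},{3}}, {{},{4}}, ...
Total comparable pairs: 211


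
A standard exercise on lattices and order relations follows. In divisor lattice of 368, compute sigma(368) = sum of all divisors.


sigma(n) = sum of divisors.
Divisors of 368: [1, 2, 4, 8, 16, 23, 46, 92, 184, 368]
Sum = 744


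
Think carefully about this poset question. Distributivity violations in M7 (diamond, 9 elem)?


Distributive law: a ^ (b v c) = (a ^ b) v (a ^ c).
Check all 9^3 = 729 ordered triples (a,b,c).
  e.g. a=a1, b=a2, c=a3: lhs=a1 != rhs=0
  e.g. a=a1, b=a2, c=a4: lhs=a1 != rhs=0
Total violating triples: 210


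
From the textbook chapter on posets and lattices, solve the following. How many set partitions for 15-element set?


B(n) = number of set partitions of an n-element set.
B(n) satisfies the recurrence: B(n+1) = sum_k C(n,k)*B(k).
B(15) = 1382958545


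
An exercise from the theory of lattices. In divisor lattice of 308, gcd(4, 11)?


Meet=gcd.
gcd(4,11)=1


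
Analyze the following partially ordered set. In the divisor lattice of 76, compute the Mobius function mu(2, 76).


In a divisor lattice, mu(a,b) = mu(b/a) where mu is the classical Mobius function.
b/a = 76/2 = 38
Prime factorization of 38: primes [2, 19]
38 is squarefree with 2 prime factor(s), so mu(38) = (-1)^2 = 1


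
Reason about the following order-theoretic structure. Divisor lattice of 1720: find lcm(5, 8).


In a divisor lattice, join = lcm (least common multiple).
gcd(5,8) = 1
lcm(5,8) = 5*8/gcd = 40/1 = 40


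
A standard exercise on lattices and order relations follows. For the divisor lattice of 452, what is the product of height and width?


Height = length of longest chain minus 1; width = size of largest antichain.
A maximum chain: 1 | 113 | 226 | 452  (height 3).
A maximum antichain: {2, 113}  (width 2).
Product = 3 * 2 = 6


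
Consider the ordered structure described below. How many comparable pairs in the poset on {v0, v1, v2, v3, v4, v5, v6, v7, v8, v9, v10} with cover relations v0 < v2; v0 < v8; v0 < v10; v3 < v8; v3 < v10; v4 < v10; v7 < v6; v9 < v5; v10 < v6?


A comparable pair {a,b} has a < b or b < a in the order.
Count unordered pairs where one element is strictly below the other.
Examples: {v0,v2}, {v0,v6}, {v0,v8}, {v0,v10}, ...
Total comparable pairs: 12


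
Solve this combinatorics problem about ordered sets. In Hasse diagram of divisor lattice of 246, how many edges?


A cover relation a -< b holds when a < b with no c strictly between.
Cover relations:
  1 -< 2
  1 -< 3
  1 -< 41
  2 -< 6
  2 -< 82
  3 -< 6
  3 -< 123
  6 -< 246
  ...4 more
Total: 12


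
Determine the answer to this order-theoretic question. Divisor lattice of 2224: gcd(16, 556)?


Meet=gcd.
gcd(16,556)=4


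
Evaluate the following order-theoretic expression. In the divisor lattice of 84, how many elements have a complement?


An element a is complemented if some b has a meet b = bottom, a join b = top.
a is complemented iff gcd(a, n/a)=1, i.e. a is a unitary divisor of 84.
Complemented elements: 1, 3, 4, 7, 12, 21, ... (2 more)
Count: 8


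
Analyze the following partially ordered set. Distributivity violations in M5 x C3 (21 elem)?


Distributive law: a ^ (b v c) = (a ^ b) v (a ^ c).
Check all 21^3 = 9261 ordered triples (a,b,c).
  e.g. a=(a1,0), b=(a2,0), c=(a3,0): lhs=(a1,0) != rhs=(0,0)
  e.g. a=(a1,0), b=(a2,0), c=(a3,1): lhs=(a1,0) != rhs=(0,0)
Total violating triples: 1620


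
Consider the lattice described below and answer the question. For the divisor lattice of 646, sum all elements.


sigma(n) = sum of divisors.
Divisors of 646: [1, 2, 17, 19, 34, 38, 323, 646]
Sum = 1080


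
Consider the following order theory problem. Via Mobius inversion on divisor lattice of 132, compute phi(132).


phi(n) = n * prod_{p|n} (1 - 1/p).
Prime divisors of 132: [2, 3, 11]
phi(132) = 132 * (1 - 1/2) * (1 - 1/3) * (1 - 1/11)
phi(132) = 40


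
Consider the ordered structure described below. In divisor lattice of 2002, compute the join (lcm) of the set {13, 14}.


In a divisor lattice, join = lcm (least common multiple).
Compute lcm iteratively: start with first element, then lcm(current, next).
Elements: [13, 14]
lcm(13,14) = 182
Final lcm = 182


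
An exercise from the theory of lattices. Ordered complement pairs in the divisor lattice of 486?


Complement pair (a,b): a meet b = bottom, a join b = top.
Here: gcd(a,b)=1 and lcm(a,b)=486, i.e. a*b=486 with a,b coprime.
Pairs found: (1,486), (2,243), (243,2), (486,1)
Total ordered pairs: 4


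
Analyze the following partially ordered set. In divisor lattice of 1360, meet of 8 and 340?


In a divisor lattice, meet = gcd (greatest common divisor).
By Euclidean algorithm or factoring: gcd(8,340) = 4


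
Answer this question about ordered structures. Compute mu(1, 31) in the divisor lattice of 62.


In a divisor lattice, mu(a,b) = mu(b/a) where mu is the classical Mobius function.
b/a = 31/1 = 31
Prime factorization of 31: primes [31]
31 is squarefree with 1 prime factor(s), so mu(31) = (-1)^1 = -1


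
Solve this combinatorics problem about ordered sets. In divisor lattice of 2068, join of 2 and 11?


In a divisor lattice, join = lcm (least common multiple).
gcd(2,11) = 1
lcm(2,11) = 2*11/gcd = 22/1 = 22


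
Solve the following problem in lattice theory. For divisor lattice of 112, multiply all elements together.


Divisors of 112: [1, 2, 4, 7, 8, 14, 16, 28, 56, 112]
Product = n^(d(n)/2) = 112^(10/2)
Product = 17623416832


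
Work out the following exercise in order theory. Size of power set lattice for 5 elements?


Power set = 2^n.
2^5 = 32


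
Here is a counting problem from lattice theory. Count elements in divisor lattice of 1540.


Divisors of 1540: [1, 2, 4, 5, 7, 10, 11, 14, 20, 22, 28, 35, 44, 55, 70, 77, 110, 140, 154, 220, 308, 385, 770, 1540]
Count: 24


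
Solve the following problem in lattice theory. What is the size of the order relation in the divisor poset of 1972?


The order relation is {(a,b) : a <= b}, reflexive so it includes (a,a).
Examples: (1,1), (1,116), (1,17), (1,1972), (1,2), ...
Total ordered pairs: 54


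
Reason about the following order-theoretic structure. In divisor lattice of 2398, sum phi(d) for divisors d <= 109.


Divisors of 2398 up to 109: [1, 2, 11, 22, 109]
phi values: [1, 1, 10, 10, 108]
Sum = 130


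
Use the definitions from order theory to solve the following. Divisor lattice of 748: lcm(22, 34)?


Join=lcm.
gcd(22,34)=2
lcm=374


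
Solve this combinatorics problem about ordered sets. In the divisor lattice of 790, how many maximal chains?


A maximal chain goes from the minimum element to a maximal element via cover relations.
Counting all min-to-max paths in the cover graph.
Total maximal chains: 6


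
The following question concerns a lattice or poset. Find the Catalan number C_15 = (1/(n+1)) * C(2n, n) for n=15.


C(n) = C(2n, n) / (n+1).
C(30, 15) = 155117520
C(15) = 155117520 / 16 = 9694845


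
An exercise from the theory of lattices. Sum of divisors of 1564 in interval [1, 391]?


Interval [1,391] in divisors of 1564: [1, 17, 23, 391]
Sum = 432


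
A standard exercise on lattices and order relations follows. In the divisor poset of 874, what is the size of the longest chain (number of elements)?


A chain is a totally ordered subset; we count the number of elements in a maximum chain.
Compute, for each element x, the size of the longest chain ending at x:
  1: 1
  2: 2
  19: 2
  23: 2
  38: 3
  46: 3
  ...
A maximum chain: 1 < 2 < 38 < 874
Number of elements in the longest chain: 4


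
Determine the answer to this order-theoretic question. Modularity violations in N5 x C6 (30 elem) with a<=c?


Modular law: if a <= c then a v (b ^ c) = (a v b) ^ c.
Check all triples (a,b,c) with a <= c among 30 elements.
  e.g. a=(a,0), b=(c,0), c=(b,0): lhs=(a,0) != rhs=(b,0)
  e.g. a=(a,0), b=(c,1), c=(b,0): lhs=(a,0) != rhs=(b,0)
Total violating triples: 126


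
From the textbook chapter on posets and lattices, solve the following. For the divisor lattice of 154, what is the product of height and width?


Height = length of longest chain minus 1; width = size of largest antichain.
A maximum chain: 1 | 11 | 77 | 154  (height 3).
A maximum antichain: {2, 7, 11}  (width 3).
Product = 3 * 3 = 9


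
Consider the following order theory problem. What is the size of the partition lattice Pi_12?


B(n) = number of set partitions of an n-element set.
B(n) satisfies the recurrence: B(n+1) = sum_k C(n,k)*B(k).
B(12) = 4213597


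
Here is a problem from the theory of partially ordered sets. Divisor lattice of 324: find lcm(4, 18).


In a divisor lattice, join = lcm (least common multiple).
gcd(4,18) = 2
lcm(4,18) = 4*18/gcd = 72/2 = 36


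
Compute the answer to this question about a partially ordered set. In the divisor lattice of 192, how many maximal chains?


A maximal chain goes from the minimum element to a maximal element via cover relations.
Counting all min-to-max paths in the cover graph.
Total maximal chains: 7


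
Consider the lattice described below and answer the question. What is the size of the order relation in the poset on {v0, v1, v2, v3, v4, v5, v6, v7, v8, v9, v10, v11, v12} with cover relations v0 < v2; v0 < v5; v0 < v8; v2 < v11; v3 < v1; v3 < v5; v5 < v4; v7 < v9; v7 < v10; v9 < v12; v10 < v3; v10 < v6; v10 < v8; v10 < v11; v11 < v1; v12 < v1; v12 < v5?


The order relation is {(a,b) : a <= b}, reflexive so it includes (a,a).
Examples: (v0,v0), (v0,v1), (v0,v11), (v0,v2), (v0,v4), ...
Total ordered pairs: 50


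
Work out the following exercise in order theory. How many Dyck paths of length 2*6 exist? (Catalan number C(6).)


C(n) = C(2n, n) / (n+1).
C(12, 6) = 924
C(6) = 924 / 7 = 132


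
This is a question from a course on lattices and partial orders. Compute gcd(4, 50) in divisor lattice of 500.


In a divisor lattice, meet = gcd (greatest common divisor).
By Euclidean algorithm or factoring: gcd(4,50) = 2


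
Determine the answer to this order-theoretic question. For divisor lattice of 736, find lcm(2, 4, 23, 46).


In a divisor lattice, join = lcm (least common multiple).
Compute lcm iteratively: start with first element, then lcm(current, next).
Elements: [2, 4, 23, 46]
lcm(2,4) = 4
lcm(4,23) = 92
lcm(92,46) = 92
Final lcm = 92


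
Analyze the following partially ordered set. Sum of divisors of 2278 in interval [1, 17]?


Interval [1,17] in divisors of 2278: [1, 17]
Sum = 18


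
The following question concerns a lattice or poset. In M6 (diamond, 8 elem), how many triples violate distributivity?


Distributive law: a ^ (b v c) = (a ^ b) v (a ^ c).
Check all 8^3 = 512 ordered triples (a,b,c).
  e.g. a=a1, b=a2, c=a3: lhs=a1 != rhs=0
  e.g. a=a1, b=a2, c=a4: lhs=a1 != rhs=0
Total violating triples: 120


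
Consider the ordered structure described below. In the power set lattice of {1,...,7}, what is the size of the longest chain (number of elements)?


A chain is a totally ordered subset; we count the number of elements in a maximum chain.
Compute, for each element x, the size of the longest chain ending at x:
  {}: 1
  {1}: 2
  {2}: 2
  {3}: 2
  {4}: 2
  {5}: 2
  ...
A maximum chain: {} < {1} < {1,2} < {1,2,3} < {1,2,3,4} < {1,2,3,4,5} < {1,2,3,4,5,6} < {1,2,3,4,5,6,7}
Number of elements in the longest chain: 8


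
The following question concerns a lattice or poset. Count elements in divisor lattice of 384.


Divisors of 384: [1, 2, 3, 4, 6, 8, 12, 16, 24, 32, 48, 64, 96, 128, 192, 384]
Count: 16


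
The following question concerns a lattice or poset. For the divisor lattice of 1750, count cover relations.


A cover relation a -< b holds when a < b with no c strictly between.
Cover relations:
  1 -< 2
  1 -< 5
  1 -< 7
  2 -< 10
  2 -< 14
  5 -< 10
  5 -< 25
  5 -< 35
  ...20 more
Total: 28


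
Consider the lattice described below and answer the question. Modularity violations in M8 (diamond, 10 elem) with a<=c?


Modular law: if a <= c then a v (b ^ c) = (a v b) ^ c.
Check all triples (a,b,c) with a <= c among 10 elements.
This lattice is modular (diamonds M_m and their chain-products are modular).
Total violating triples: 0


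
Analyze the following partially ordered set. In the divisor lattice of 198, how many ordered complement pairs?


Complement pair (a,b): a meet b = bottom, a join b = top.
Here: gcd(a,b)=1 and lcm(a,b)=198, i.e. a*b=198 with a,b coprime.
Pairs found: (1,198), (2,99), (9,22), (11,18), ... (4 more)
Total ordered pairs: 8


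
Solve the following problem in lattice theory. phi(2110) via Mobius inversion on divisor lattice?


phi(n) = n * prod_{p|n} (1 - 1/p).
Prime divisors of 2110: [2, 5, 211]
phi(2110) = 2110 * (1 - 1/2) * (1 - 1/5) * (1 - 1/211)
phi(2110) = 840


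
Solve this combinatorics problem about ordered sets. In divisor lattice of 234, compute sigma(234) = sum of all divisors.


sigma(n) = sum of divisors.
Divisors of 234: [1, 2, 3, 6, 9, 13, 18, 26, 39, 78, 117, 234]
Sum = 546


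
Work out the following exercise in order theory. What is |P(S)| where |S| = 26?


Power set = 2^n.
2^26 = 67108864


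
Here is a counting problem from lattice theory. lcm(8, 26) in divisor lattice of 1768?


Join=lcm.
gcd(8,26)=2
lcm=104


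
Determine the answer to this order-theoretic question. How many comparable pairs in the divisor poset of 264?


A comparable pair {a,b} has a < b or b < a in the order.
Count unordered pairs where one element is strictly below the other.
Examples: {1,2}, {1,3}, {1,4}, {1,6}, ...
Total comparable pairs: 74


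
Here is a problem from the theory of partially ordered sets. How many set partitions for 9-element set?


B(n) = number of set partitions of an n-element set.
B(n) satisfies the recurrence: B(n+1) = sum_k C(n,k)*B(k).
B(9) = 21147


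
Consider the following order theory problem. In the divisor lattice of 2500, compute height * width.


Height = length of longest chain minus 1; width = size of largest antichain.
A maximum chain: 1 | 5 | 25 | 125 | 625 | 1250 | 2500  (height 6).
A maximum antichain: {4, 10, 25}  (width 3).
Product = 6 * 3 = 18


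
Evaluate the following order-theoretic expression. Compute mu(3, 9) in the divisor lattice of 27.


In a divisor lattice, mu(a,b) = mu(b/a) where mu is the classical Mobius function.
b/a = 9/3 = 3
Prime factorization of 3: primes [3]
3 is squarefree with 1 prime factor(s), so mu(3) = (-1)^1 = -1


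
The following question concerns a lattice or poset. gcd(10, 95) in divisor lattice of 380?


Meet=gcd.
gcd(10,95)=5


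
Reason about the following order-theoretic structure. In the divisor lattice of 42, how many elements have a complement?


An element a is complemented if some b has a meet b = bottom, a join b = top.
a is complemented iff gcd(a, n/a)=1, i.e. a is a unitary divisor of 42.
Complemented elements: 1, 2, 3, 6, 7, 14, ... (2 more)
Count: 8


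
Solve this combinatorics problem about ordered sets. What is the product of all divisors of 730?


Divisors of 730: [1, 2, 5, 10, 73, 146, 365, 730]
Product = n^(d(n)/2) = 730^(8/2)
Product = 283982410000


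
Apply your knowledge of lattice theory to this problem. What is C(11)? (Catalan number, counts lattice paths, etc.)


C(n) = C(2n, n) / (n+1).
C(22, 11) = 705432
C(11) = 705432 / 12 = 58786


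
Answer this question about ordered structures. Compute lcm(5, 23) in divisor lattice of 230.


In a divisor lattice, join = lcm (least common multiple).
gcd(5,23) = 1
lcm(5,23) = 5*23/gcd = 115/1 = 115


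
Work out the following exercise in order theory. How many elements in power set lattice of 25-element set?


Power set = 2^n.
2^25 = 33554432


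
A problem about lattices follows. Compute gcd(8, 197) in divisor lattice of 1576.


In a divisor lattice, meet = gcd (greatest common divisor).
By Euclidean algorithm or factoring: gcd(8,197) = 1


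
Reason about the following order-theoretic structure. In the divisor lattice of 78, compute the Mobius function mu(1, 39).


In a divisor lattice, mu(a,b) = mu(b/a) where mu is the classical Mobius function.
b/a = 39/1 = 39
Prime factorization of 39: primes [3, 13]
39 is squarefree with 2 prime factor(s), so mu(39) = (-1)^2 = 1


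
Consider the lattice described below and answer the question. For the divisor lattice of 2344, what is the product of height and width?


Height = length of longest chain minus 1; width = size of largest antichain.
A maximum chain: 1 | 293 | 586 | 1172 | 2344  (height 4).
A maximum antichain: {2, 293}  (width 2).
Product = 4 * 2 = 8


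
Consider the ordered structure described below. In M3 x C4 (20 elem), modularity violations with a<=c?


Modular law: if a <= c then a v (b ^ c) = (a v b) ^ c.
Check all triples (a,b,c) with a <= c among 20 elements.
This lattice is modular (diamonds M_m and their chain-products are modular).
Total violating triples: 0


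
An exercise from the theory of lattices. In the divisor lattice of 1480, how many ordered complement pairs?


Complement pair (a,b): a meet b = bottom, a join b = top.
Here: gcd(a,b)=1 and lcm(a,b)=1480, i.e. a*b=1480 with a,b coprime.
Pairs found: (1,1480), (5,296), (8,185), (37,40), ... (4 more)
Total ordered pairs: 8


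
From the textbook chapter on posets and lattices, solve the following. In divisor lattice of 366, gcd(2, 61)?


Meet=gcd.
gcd(2,61)=1


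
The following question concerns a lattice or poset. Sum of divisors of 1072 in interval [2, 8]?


Interval [2,8] in divisors of 1072: [2, 4, 8]
Sum = 14


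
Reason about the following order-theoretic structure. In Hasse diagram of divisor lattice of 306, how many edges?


A cover relation a -< b holds when a < b with no c strictly between.
Cover relations:
  1 -< 2
  1 -< 3
  1 -< 17
  2 -< 6
  2 -< 34
  3 -< 6
  3 -< 9
  3 -< 51
  ...12 more
Total: 20


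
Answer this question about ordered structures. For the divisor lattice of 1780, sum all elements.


sigma(n) = sum of divisors.
Divisors of 1780: [1, 2, 4, 5, 10, 20, 89, 178, 356, 445, 890, 1780]
Sum = 3780


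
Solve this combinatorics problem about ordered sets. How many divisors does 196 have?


Divisors of 196: [1, 2, 4, 7, 14, 28, 49, 98, 196]
Count: 9


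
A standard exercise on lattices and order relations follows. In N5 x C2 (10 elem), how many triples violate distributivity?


Distributive law: a ^ (b v c) = (a ^ b) v (a ^ c).
Check all 10^3 = 1000 ordered triples (a,b,c).
  e.g. a=(b,0), b=(a,0), c=(c,0): lhs=(b,0) != rhs=(a,0)
  e.g. a=(b,0), b=(a,0), c=(c,1): lhs=(b,0) != rhs=(a,0)
Total violating triples: 16


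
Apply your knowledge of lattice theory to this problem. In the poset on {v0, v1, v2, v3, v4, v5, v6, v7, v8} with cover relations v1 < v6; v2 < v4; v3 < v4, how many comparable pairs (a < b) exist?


A comparable pair {a,b} has a < b or b < a in the order.
Count unordered pairs where one element is strictly below the other.
Examples: {v1,v6}, {v2,v4}, {v3,v4}
Total comparable pairs: 3


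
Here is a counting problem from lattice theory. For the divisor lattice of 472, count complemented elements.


An element a is complemented if some b has a meet b = bottom, a join b = top.
a is complemented iff gcd(a, n/a)=1, i.e. a is a unitary divisor of 472.
Complemented elements: 1, 8, 59, 472
Count: 4


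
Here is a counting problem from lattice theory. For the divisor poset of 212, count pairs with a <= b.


The order relation is {(a,b) : a <= b}, reflexive so it includes (a,a).
Examples: (1,1), (1,106), (1,2), (1,212), (1,4), ...
Total ordered pairs: 18


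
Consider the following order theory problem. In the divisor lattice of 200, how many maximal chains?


A maximal chain goes from the minimum element to a maximal element via cover relations.
Counting all min-to-max paths in the cover graph.
Total maximal chains: 10


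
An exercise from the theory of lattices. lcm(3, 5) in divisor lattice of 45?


Join=lcm.
gcd(3,5)=1
lcm=15


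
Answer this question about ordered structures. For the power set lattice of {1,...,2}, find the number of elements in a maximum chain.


A chain is a totally ordered subset; we count the number of elements in a maximum chain.
Compute, for each element x, the size of the longest chain ending at x:
  {}: 1
  {1}: 2
  {2}: 2
  {1,2}: 3
A maximum chain: {} < {1} < {1,2}
Number of elements in the longest chain: 3


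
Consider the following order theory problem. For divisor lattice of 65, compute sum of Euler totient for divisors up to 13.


Divisors of 65 up to 13: [1, 5, 13]
phi values: [1, 4, 12]
Sum = 17


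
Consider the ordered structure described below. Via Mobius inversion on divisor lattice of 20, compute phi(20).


phi(n) = n * prod_{p|n} (1 - 1/p).
Prime divisors of 20: [2, 5]
phi(20) = 20 * (1 - 1/2) * (1 - 1/5)
phi(20) = 8


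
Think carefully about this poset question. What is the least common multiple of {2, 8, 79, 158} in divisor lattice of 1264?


In a divisor lattice, join = lcm (least common multiple).
Compute lcm iteratively: start with first element, then lcm(current, next).
Elements: [2, 8, 79, 158]
lcm(2,8) = 8
lcm(8,79) = 632
lcm(632,158) = 632
Final lcm = 632


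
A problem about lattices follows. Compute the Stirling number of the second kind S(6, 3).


S(n,k) = k*S(n-1,k) + S(n-1,k-1).
S(5,3) = 25, S(5,2) = 15
S(6,3) = 3*25 + 15 = 75 + 15
S(6,3) = 90


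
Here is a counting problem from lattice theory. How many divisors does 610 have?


Divisors of 610: [1, 2, 5, 10, 61, 122, 305, 610]
Count: 8


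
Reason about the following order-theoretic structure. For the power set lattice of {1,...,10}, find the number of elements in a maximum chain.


A chain is a totally ordered subset; we count the number of elements in a maximum chain.
Compute, for each element x, the size of the longest chain ending at x:
  {}: 1
  {1}: 2
  {2}: 2
  {3}: 2
  {4}: 2
  {5}: 2
  ...
A maximum chain: {} < {1} < {1,2} < {1,2,3} < {1,2,3,4} < {1,2,3,4,5} < {1,2,3,4,5,6} < {1,2,3,4,5,6,7} < {1,2,3,4,5,6,7,8} < {1,2,3,4,5,6,7,8,9} < {1,2,3,4,5,6,7,8,9,10}
Number of elements in the longest chain: 11


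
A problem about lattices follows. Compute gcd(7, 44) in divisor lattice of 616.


In a divisor lattice, meet = gcd (greatest common divisor).
By Euclidean algorithm or factoring: gcd(7,44) = 1


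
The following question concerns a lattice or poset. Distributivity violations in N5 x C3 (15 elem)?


Distributive law: a ^ (b v c) = (a ^ b) v (a ^ c).
Check all 15^3 = 3375 ordered triples (a,b,c).
  e.g. a=(b,0), b=(a,0), c=(c,0): lhs=(b,0) != rhs=(a,0)
  e.g. a=(b,0), b=(a,0), c=(c,1): lhs=(b,0) != rhs=(a,0)
Total violating triples: 54


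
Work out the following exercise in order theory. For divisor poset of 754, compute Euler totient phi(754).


phi(n) = n * prod_{p|n} (1 - 1/p).
Prime divisors of 754: [2, 13, 29]
phi(754) = 754 * (1 - 1/2) * (1 - 1/13) * (1 - 1/29)
phi(754) = 336


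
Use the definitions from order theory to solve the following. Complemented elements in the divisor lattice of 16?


An element a is complemented if some b has a meet b = bottom, a join b = top.
a is complemented iff gcd(a, n/a)=1, i.e. a is a unitary divisor of 16.
Complemented elements: 1, 16
Count: 2


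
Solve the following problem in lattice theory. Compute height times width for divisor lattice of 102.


Height = length of longest chain minus 1; width = size of largest antichain.
A maximum chain: 1 | 17 | 51 | 102  (height 3).
A maximum antichain: {2, 3, 17}  (width 3).
Product = 3 * 3 = 9


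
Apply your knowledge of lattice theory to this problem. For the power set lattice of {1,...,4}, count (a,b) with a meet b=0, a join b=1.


Complement pair (a,b): a meet b = bottom, a join b = top.
Here: A intersect B = {} and A union B = {1,...,4}.
Pairs found: ({},{1,2,3,4}), ({1},{2,3,4}), ({2},{1,3,4}), ({3},{1,2,4}), ... (12 more)
Total ordered pairs: 16


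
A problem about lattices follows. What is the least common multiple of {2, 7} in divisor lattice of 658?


In a divisor lattice, join = lcm (least common multiple).
Compute lcm iteratively: start with first element, then lcm(current, next).
Elements: [2, 7]
lcm(2,7) = 14
Final lcm = 14


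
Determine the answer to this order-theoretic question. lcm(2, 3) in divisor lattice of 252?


Join=lcm.
gcd(2,3)=1
lcm=6


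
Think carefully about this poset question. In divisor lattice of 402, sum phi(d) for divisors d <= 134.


Divisors of 402 up to 134: [1, 2, 3, 6, 67, 134]
phi values: [1, 1, 2, 2, 66, 66]
Sum = 138


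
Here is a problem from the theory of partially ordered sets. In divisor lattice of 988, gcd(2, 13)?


Meet=gcd.
gcd(2,13)=1


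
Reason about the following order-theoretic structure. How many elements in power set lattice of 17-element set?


Power set = 2^n.
2^17 = 131072


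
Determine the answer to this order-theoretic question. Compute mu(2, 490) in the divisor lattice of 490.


In a divisor lattice, mu(a,b) = mu(b/a) where mu is the classical Mobius function.
b/a = 490/2 = 245
Prime factorization of 245: primes [5, 7]
245 is not squarefree, so mu(245) = 0


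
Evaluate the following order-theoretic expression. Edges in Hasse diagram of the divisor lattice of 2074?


A cover relation a -< b holds when a < b with no c strictly between.
Cover relations:
  1 -< 2
  1 -< 17
  1 -< 61
  2 -< 34
  2 -< 122
  17 -< 34
  17 -< 1037
  34 -< 2074
  ...4 more
Total: 12


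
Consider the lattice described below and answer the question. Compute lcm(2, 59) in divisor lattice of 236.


In a divisor lattice, join = lcm (least common multiple).
gcd(2,59) = 1
lcm(2,59) = 2*59/gcd = 118/1 = 118


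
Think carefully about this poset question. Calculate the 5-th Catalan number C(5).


C(n) = C(2n, n) / (n+1).
C(10, 5) = 252
C(5) = 252 / 6 = 42


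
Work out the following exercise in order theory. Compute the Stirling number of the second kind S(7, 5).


S(n,k) = k*S(n-1,k) + S(n-1,k-1).
S(6,5) = 15, S(6,4) = 65
S(7,5) = 5*15 + 65 = 75 + 65
S(7,5) = 140


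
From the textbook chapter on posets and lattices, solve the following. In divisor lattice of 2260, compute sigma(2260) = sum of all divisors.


sigma(n) = sum of divisors.
Divisors of 2260: [1, 2, 4, 5, 10, 20, 113, 226, 452, 565, 1130, 2260]
Sum = 4788


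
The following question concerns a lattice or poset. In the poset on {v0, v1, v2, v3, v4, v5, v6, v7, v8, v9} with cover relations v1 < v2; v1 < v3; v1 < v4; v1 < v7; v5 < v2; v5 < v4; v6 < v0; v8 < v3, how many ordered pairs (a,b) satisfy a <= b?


The order relation is {(a,b) : a <= b}, reflexive so it includes (a,a).
Examples: (v0,v0), (v1,v1), (v1,v2), (v1,v3), (v1,v4), ...
Total ordered pairs: 18


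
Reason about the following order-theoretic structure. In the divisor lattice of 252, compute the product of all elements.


Divisors of 252: [1, 2, 3, 4, 6, 7, 9, 12, 14, 18, 21, 28, 36, 42, 63, 84, 126, 252]
Product = n^(d(n)/2) = 252^(18/2)
Product = 4098310578334288576512


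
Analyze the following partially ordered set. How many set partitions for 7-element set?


B(n) = number of set partitions of an n-element set.
B(n) satisfies the recurrence: B(n+1) = sum_k C(n,k)*B(k).
B(7) = 877


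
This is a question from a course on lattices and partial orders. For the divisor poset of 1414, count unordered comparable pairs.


A comparable pair {a,b} has a < b or b < a in the order.
Count unordered pairs where one element is strictly below the other.
Examples: {1,2}, {1,7}, {1,14}, {1,101}, ...
Total comparable pairs: 19


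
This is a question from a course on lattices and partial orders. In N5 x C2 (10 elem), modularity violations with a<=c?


Modular law: if a <= c then a v (b ^ c) = (a v b) ^ c.
Check all triples (a,b,c) with a <= c among 10 elements.
  e.g. a=(a,0), b=(c,0), c=(b,0): lhs=(a,0) != rhs=(b,0)
  e.g. a=(a,0), b=(c,1), c=(b,0): lhs=(a,0) != rhs=(b,0)
Total violating triples: 6


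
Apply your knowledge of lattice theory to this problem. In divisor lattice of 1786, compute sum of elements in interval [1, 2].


Interval [1,2] in divisors of 1786: [1, 2]
Sum = 3


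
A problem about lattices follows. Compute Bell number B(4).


B(n) = number of set partitions of an n-element set.
B(n) satisfies the recurrence: B(n+1) = sum_k C(n,k)*B(k).
B(4) = 15


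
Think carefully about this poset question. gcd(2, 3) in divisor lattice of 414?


Meet=gcd.
gcd(2,3)=1


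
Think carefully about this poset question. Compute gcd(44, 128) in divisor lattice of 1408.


In a divisor lattice, meet = gcd (greatest common divisor).
By Euclidean algorithm or factoring: gcd(44,128) = 4


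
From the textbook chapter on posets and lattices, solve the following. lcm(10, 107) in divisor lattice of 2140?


Join=lcm.
gcd(10,107)=1
lcm=1070


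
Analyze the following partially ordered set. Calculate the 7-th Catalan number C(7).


C(n) = C(2n, n) / (n+1).
C(14, 7) = 3432
C(7) = 3432 / 8 = 429


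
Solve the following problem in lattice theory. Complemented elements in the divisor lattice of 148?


An element a is complemented if some b has a meet b = bottom, a join b = top.
a is complemented iff gcd(a, n/a)=1, i.e. a is a unitary divisor of 148.
Complemented elements: 1, 4, 37, 148
Count: 4


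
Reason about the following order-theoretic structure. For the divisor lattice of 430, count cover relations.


A cover relation a -< b holds when a < b with no c strictly between.
Cover relations:
  1 -< 2
  1 -< 5
  1 -< 43
  2 -< 10
  2 -< 86
  5 -< 10
  5 -< 215
  10 -< 430
  ...4 more
Total: 12


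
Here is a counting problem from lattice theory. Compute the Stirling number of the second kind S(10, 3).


S(n,k) = k*S(n-1,k) + S(n-1,k-1).
S(9,3) = 3025, S(9,2) = 255
S(10,3) = 3*3025 + 255 = 9075 + 255
S(10,3) = 9330


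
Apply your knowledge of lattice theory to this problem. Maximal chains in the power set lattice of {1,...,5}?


A maximal chain goes from the minimum element to a maximal element via cover relations.
Counting all min-to-max paths in the cover graph.
Total maximal chains: 120


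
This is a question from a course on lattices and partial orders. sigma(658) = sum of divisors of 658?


sigma(n) = sum of divisors.
Divisors of 658: [1, 2, 7, 14, 47, 94, 329, 658]
Sum = 1152


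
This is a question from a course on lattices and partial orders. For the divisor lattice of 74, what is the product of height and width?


Height = length of longest chain minus 1; width = size of largest antichain.
A maximum chain: 1 | 37 | 74  (height 2).
A maximum antichain: {2, 37}  (width 2).
Product = 2 * 2 = 4


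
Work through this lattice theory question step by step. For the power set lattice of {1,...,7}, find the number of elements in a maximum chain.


A chain is a totally ordered subset; we count the number of elements in a maximum chain.
Compute, for each element x, the size of the longest chain ending at x:
  {}: 1
  {1}: 2
  {2}: 2
  {3}: 2
  {4}: 2
  {5}: 2
  ...
A maximum chain: {} < {1} < {1,2} < {1,2,3} < {1,2,3,4} < {1,2,3,4,5} < {1,2,3,4,5,6} < {1,2,3,4,5,6,7}
Number of elements in the longest chain: 8


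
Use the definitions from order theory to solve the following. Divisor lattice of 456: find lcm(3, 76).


In a divisor lattice, join = lcm (least common multiple).
gcd(3,76) = 1
lcm(3,76) = 3*76/gcd = 228/1 = 228


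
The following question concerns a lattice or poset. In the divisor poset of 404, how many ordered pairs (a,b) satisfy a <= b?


The order relation is {(a,b) : a <= b}, reflexive so it includes (a,a).
Examples: (1,1), (1,101), (1,2), (1,202), (1,4), ...
Total ordered pairs: 18


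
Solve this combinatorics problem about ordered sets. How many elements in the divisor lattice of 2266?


Divisors of 2266: [1, 2, 11, 22, 103, 206, 1133, 2266]
Count: 8
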